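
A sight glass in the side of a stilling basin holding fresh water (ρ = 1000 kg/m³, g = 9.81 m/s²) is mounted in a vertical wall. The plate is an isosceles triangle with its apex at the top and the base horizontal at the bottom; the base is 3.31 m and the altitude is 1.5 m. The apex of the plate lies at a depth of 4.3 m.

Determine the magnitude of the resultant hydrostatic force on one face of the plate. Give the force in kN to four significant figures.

γ = ρg = 1000 × 9.81 = 9810 N/m³ = 9.81 kN/m³.
With the apex up, the centroid sits 2h/3 = 2 × 1.5/3 = 1 m below the apex, so the centroid depth is h_c = 4.3 + 1 = 5.3 m.
A = ½ × 3.31 × 1.5 = 2.4825 m².
Resultant F = γ·h_c·A = 9.81 × 5.3 × 2.4825 = 129.073 kN.

F ≈ 129.1 kN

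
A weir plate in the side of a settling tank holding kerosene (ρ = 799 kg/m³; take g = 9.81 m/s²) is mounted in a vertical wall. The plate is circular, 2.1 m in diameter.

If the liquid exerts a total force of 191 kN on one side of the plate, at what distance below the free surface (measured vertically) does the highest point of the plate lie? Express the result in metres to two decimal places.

d_top ≈ 5.99 m

γ = ρg = 799 × 9.81 / 1000 = 7.83819 kN/m³.
A = π(1.05)² = 3.46361 m².
From F = γ·h_c·A, the centroid depth is h_c = 191/(7.83819 × 3.46361) = 7.0354 m.
The centroid is at the centre, 1.05 m below the top of the plate, so the highest point sits at h_top = 7.0354 − 1.05 = 5.9854 m below the surface.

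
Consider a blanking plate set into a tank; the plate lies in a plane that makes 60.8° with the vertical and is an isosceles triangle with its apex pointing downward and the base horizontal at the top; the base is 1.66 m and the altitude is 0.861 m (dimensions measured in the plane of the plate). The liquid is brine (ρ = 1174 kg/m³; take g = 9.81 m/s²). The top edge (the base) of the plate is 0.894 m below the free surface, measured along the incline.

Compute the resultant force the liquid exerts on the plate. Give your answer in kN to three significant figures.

F ≈ 4.74 kN

γ = ρg = 1174 × 9.81 / 1000 = 11.51694 kN/m³.
The plate makes 60.8° with the vertical, i.e. θ = 90° − 60.8° = 29.2° to the horizontal. Measuring y along the incline from the free-surface line, vertical depth h = y·sinθ with sinθ = 0.487860.
With the apex down, the centroid sits h/3 = 0.861/3 = 0.287 m below the base (the top edge), so y_c = 0.894 + 0.287 = 1.181 m and h_c = 1.181 × 0.487860 = 0.576163 m.
A = ½ × 1.66 × 0.861 = 0.71463 m².
Resultant F = γ·h_c·A = 11.51694 × 0.576163 × 0.71463 = 4.74202 kN.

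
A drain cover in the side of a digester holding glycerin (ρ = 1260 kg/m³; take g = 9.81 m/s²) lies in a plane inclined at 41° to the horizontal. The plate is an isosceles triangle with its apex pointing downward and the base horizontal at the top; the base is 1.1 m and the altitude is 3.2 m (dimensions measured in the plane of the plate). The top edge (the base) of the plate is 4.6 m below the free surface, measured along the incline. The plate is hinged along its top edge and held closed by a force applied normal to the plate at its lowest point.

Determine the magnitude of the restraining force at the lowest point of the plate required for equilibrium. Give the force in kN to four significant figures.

P ≈ 29.50 kN

γ = ρg = 1260 × 9.81 / 1000 = 12.3606 kN/m³.
Let θ = 41° be the plate's angle to the horizontal; measure y along the incline from where the plane meets the free surface. Vertical depth h = y·sinθ with sinθ = 0.656059.
With the apex down, the centroid sits h/3 = 3.2/3 = 1.06667 m below the base (the top edge), so y_c = 4.6 + 1.06667 = 5.66667 m and h_c = 5.66667 × 0.656059 = 3.71767 m.
A = ½ × 1.1 × 3.2 = 1.76 m².
Resultant F = γ·h_c·A = 12.3606 × 3.71767 × 1.76 = 80.8766 kN.
I_c = b·h³/36 = 1.1 × 3.2³/36 = 1.00124 m⁴.
Centre of pressure: y_p = y_c + I_c/(y_c·A) = 5.66667 + 1.00124/(5.66667 × 1.76) = 5.66667 + 0.100392 = 5.76706 m along the plane.
The resultant acts 1.06667 + 0.100392 = 1.16706 m (along the plate) below the hinge at the top edge, so the moment about the hinge is M = F × 1.16706 = 80.8766 × 1.16706 = 94.3878 kN·m.
A normal force at the bottom, 3.2 m from the hinge, must supply this moment: P = 94.3878/3.2 = 29.4962 kN.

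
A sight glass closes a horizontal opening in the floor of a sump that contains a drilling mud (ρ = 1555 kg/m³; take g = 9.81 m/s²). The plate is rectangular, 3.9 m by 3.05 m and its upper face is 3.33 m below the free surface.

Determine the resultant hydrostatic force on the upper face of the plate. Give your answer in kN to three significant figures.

γ = ρg = 1555 × 9.81 / 1000 = 15.25455 kN/m³.
The plate is horizontal, so pressure is uniform at p = γ·h = 15.25455 × 3.33 = 50.7977 kN/m².
A = 3.9 × 3.05 = 11.895 m².
F = p·A = 50.7977 × 11.895 = 604.239 kN.

F ≈ 604 kN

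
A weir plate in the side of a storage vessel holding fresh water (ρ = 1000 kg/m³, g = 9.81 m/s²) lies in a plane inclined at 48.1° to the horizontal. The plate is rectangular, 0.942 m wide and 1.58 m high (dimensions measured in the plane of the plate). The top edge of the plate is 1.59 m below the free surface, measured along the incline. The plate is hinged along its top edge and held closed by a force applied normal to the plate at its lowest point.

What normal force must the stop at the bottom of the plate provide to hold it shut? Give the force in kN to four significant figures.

P ≈ 14.36 kN

γ = ρg = 1000 × 9.81 = 9810 N/m³ = 9.81 kN/m³.
Let θ = 48.1° be the plate's angle to the horizontal; measure y along the incline from where the plane meets the free surface. Vertical depth h = y·sinθ with sinθ = 0.744312.
The centroid lies 1.58/2 = 0.79 m below the top edge, so y_c = 1.59 + 0.79 = 2.38 m and h_c = 2.38 × 0.744312 = 1.77146 m.
A = 0.942 × 1.58 = 1.48836 m².
Resultant F = γ·h_c·A = 9.81 × 1.77146 × 1.48836 = 25.8648 kN.
I_c = b·h³/12 = 0.942 × 1.58³/12 = 0.309628 m⁴.
Centre of pressure: y_p = y_c + I_c/(y_c·A) = 2.38 + 0.309628/(2.38 × 1.48836) = 2.38 + 0.0874088 = 2.46741 m along the plane.
The resultant acts 0.79 + 0.0874088 = 0.877409 m (along the plate) below the hinge at the top edge, so the moment about the hinge is M = F × 0.877409 = 25.8648 × 0.877409 = 22.694 kN·m.
A normal force at the bottom, 1.58 m from the hinge, must supply this moment: P = 22.694/1.58 = 14.3633 kN.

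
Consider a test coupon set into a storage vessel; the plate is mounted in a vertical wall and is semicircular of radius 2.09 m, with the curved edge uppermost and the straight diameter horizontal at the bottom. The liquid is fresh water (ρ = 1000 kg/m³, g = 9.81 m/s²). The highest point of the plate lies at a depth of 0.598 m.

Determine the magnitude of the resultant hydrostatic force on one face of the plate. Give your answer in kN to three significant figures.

F ≈ 121 kN

γ = ρg = 1000 × 9.81 = 9810 N/m³ = 9.81 kN/m³.
The centroid lies 4r/(3π) = 0.887024 m above the diameter, so r − 4r/(3π) = 2.09 − 0.887024 = 1.20298 m below the topmost point, so the centroid depth is h_c = 0.598 + 1.20298 = 1.80098 m.
A = πr²/2 = π × 2.09²/2 = 6.8614 m².
Resultant F = γ·h_c·A = 9.81 × 1.80098 × 6.8614 = 121.225 kN.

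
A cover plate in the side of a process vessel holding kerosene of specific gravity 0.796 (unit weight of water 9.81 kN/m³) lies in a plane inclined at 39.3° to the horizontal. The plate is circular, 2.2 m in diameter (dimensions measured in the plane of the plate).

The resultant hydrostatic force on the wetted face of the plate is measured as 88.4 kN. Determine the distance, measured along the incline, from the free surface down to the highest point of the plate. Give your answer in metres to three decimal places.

γ = 0.796 × 9.81 = 7.80876 kN/m³.
A = π(1.1)² = 3.80133 m².
From F = γ·h_c·A, the centroid depth is h_c = 88.4/(7.80876 × 3.80133) = 2.97807 m.
Let θ = 39.3° be the plate's angle to the horizontal; measure y along the incline from where the plane meets the free surface. Vertical depth h = y·sinθ with sinθ = 0.633381.
Along the incline, y_c = h_c/sinθ = 2.97807/0.633381 = 4.70186 m.
The centroid is at the centre, 1.1 m below the top of the plate, so the highest point sits at y_top = 4.70186 − 1.1 = 3.60186 m along the incline.

y_top ≈ 3.602 m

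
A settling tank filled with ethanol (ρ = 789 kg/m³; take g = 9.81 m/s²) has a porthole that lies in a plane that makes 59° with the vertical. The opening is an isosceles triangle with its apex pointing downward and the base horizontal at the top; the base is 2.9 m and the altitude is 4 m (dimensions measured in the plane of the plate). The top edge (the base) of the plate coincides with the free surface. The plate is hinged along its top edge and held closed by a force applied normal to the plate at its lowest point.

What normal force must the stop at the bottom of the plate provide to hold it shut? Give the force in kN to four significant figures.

γ = ρg = 789 × 9.81 / 1000 = 7.74009 kN/m³.
The plate makes 59° with the vertical, i.e. θ = 90° − 59° = 31° to the horizontal. Measuring y along the incline from the free-surface line, vertical depth h = y·sinθ with sinθ = 0.515038.
With the apex down, the centroid sits h/3 = 4/3 = 1.33333 m below the base (the top edge), so y_c = 1.33333 m and h_c = 1.33333 × 0.515038 = 0.686716 m.
A = ½ × 2.9 × 4 = 5.8 m².
Resultant F = γ·h_c·A = 7.74009 × 0.686716 × 5.8 = 30.8284 kN.
I_c = b·h³/36 = 2.9 × 4³/36 = 5.15556 m⁴.
Centre of pressure: y_p = y_c + I_c/(y_c·A) = 1.33333 + 5.15556/(1.33333 × 5.8) = 1.33333 + 0.666669 = 2 m along the plane.
The resultant acts 1.33333 + 0.666669 = 2 m (along the plate) below the hinge at the top edge, so the moment about the hinge is M = F × 2 = 30.8284 × 2 = 61.6568 kN·m.
A normal force at the bottom, 4 m from the hinge, must supply this moment: P = 61.6568/4 = 15.4142 kN.

P ≈ 15.41 kN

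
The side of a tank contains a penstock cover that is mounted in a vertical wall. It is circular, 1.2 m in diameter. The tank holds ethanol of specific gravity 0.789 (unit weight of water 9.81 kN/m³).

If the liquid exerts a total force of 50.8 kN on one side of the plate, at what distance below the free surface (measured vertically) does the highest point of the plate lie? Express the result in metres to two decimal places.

d_top ≈ 5.20 m

γ = 0.789 × 9.81 = 7.74009 kN/m³.
A = π(0.6)² = 1.13097 m².
From F = γ·h_c·A, the centroid depth is h_c = 50.8/(7.74009 × 1.13097) = 5.80319 m.
The centroid is at the centre, 0.6 m below the top of the plate, so the highest point sits at h_top = 5.80319 − 0.6 = 5.20319 m below the surface.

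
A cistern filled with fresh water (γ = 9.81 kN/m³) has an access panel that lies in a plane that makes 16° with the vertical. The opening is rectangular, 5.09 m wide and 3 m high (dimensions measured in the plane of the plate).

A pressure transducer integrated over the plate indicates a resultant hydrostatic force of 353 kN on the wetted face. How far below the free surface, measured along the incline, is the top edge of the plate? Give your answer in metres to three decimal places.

y_top ≈ 0.951 m

γ = 9.81 kN/m³.
A = 5.09 × 3 = 15.27 m².
From F = γ·h_c·A, the centroid depth is h_c = 353/(9.81 × 15.27) = 2.3565 m.
The plate makes 16° with the vertical, i.e. θ = 90° − 16° = 74° to the horizontal. Measuring y along the incline from the free-surface line, vertical depth h = y·sinθ with sinθ = 0.961262.
Along the incline, y_c = h_c/sinθ = 2.3565/0.961262 = 2.45146 m.
The centroid lies 3/2 = 1.5 m below the top edge, so the top edge sits at y_top = 2.45146 − 1.5 = 0.95146 m along the incline.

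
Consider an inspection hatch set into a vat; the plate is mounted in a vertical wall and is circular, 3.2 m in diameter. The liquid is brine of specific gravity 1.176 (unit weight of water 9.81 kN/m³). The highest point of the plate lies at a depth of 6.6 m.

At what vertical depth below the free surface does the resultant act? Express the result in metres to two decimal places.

h_p = 8.28 m

γ = 1.176 × 9.81 = 11.53656 kN/m³.
The centroid is at the centre, 1.6 m below the top of the plate, so the centroid depth is h_c = 6.6 + 1.6 = 8.2 m.
A = π(1.6)² = 8.04248 m².
Resultant F = γ·h_c·A = 11.53656 × 8.2 × 8.04248 = 760.817 kN.
I_c = πr⁴/4 = π × 1.6⁴/4 = 5.14719 m⁴.
Centre of pressure: y_p = y_c + I_c/(y_c·A) = 8.2 + 5.14719/(8.2 × 8.04248) = 8.2 + 0.0780488 = 8.27805 m along the plane.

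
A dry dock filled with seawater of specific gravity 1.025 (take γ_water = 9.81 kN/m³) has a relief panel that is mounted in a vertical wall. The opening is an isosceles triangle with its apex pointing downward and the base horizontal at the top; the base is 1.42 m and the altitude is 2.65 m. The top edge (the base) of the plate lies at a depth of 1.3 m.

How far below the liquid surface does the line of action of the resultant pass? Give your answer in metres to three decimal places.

h_p = 2.362 m

γ = 1.025 × 9.81 = 10.05525 kN/m³.
With the apex down, the centroid sits h/3 = 2.65/3 = 0.883333 m below the base (the top edge), so the centroid depth is h_c = 1.3 + 0.883333 = 2.18333 m.
A = ½ × 1.42 × 2.65 = 1.8815 m².
Resultant F = γ·h_c·A = 10.05525 × 2.18333 × 1.8815 = 41.3063 kN.
I_c = b·h³/36 = 1.42 × 2.65³/36 = 0.734046 m⁴.
Centre of pressure: y_p = y_c + I_c/(y_c·A) = 2.18333 + 0.734046/(2.18333 × 1.8815) = 2.18333 + 0.17869 = 2.36202 m along the plane.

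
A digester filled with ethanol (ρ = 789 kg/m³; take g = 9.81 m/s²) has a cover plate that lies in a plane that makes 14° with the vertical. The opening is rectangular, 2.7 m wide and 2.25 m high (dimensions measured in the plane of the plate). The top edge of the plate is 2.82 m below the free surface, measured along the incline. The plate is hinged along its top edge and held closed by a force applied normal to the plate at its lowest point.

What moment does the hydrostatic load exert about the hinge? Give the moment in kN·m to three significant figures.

M ≈ 222 kN·m

γ = ρg = 789 × 9.81 / 1000 = 7.74009 kN/m³.
The plate makes 14° with the vertical, i.e. θ = 90° − 14° = 76° to the horizontal. Measuring y along the incline from the free-surface line, vertical depth h = y·sinθ with sinθ = 0.970296.
The centroid lies 2.25/2 = 1.125 m below the top edge, so y_c = 2.82 + 1.125 = 3.945 m and h_c = 3.945 × 0.970296 = 3.82782 m.
A = 2.7 × 2.25 = 6.075 m².
Resultant F = γ·h_c·A = 7.74009 × 3.82782 × 6.075 = 179.988 kN.
I_c = b·h³/12 = 2.7 × 2.25³/12 = 2.56289 m⁴.
Centre of pressure: y_p = y_c + I_c/(y_c·A) = 3.945 + 2.56289/(3.945 × 6.075) = 3.945 + 0.106939 = 4.05194 m along the plane.
The resultant acts 1.125 + 0.106939 = 1.23194 m (along the plate) below the hinge at the top edge, so the moment about the hinge is M = F × 1.23194 = 179.988 × 1.23194 = 221.734 kN·m.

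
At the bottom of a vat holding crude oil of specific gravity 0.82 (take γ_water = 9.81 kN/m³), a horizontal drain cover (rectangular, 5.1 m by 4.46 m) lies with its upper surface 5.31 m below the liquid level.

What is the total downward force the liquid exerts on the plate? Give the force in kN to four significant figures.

γ = 0.82 × 9.81 = 8.0442 kN/m³.
The plate is horizontal, so pressure is uniform at p = γ·h = 8.0442 × 5.31 = 42.7147 kN/m².
A = 5.1 × 4.46 = 22.746 m².
F = p·A = 42.7147 × 22.746 = 971.589 kN.

F ≈ 971.6 kN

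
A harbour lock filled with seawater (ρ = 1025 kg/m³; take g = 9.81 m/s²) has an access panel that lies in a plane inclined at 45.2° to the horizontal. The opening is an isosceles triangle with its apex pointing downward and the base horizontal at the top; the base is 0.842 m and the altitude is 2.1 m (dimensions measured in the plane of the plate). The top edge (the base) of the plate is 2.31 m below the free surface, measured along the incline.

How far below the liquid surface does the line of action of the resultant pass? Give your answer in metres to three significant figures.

γ = ρg = 1025 × 9.81 / 1000 = 10.05525 kN/m³.
Let θ = 45.2° be the plate's angle to the horizontal; measure y along the incline from where the plane meets the free surface. Vertical depth h = y·sinθ with sinθ = 0.709571.
With the apex down, the centroid sits h/3 = 2.1/3 = 0.7 m below the base (the top edge), so y_c = 2.31 + 0.7 = 3.01 m and h_c = 3.01 × 0.709571 = 2.13581 m.
A = ½ × 0.842 × 2.1 = 0.8841 m².
Resultant F = γ·h_c·A = 10.05525 × 2.13581 × 0.8841 = 18.987 kN.
I_c = b·h³/36 = 0.842 × 2.1³/36 = 0.216605 m⁴.
Centre of pressure: y_p = y_c + I_c/(y_c·A) = 3.01 + 0.216605/(3.01 × 0.8841) = 3.01 + 0.0813955 = 3.0914 m along the plane.
Vertically, h_p = y_p·sinθ = 3.0914 × 0.709571 = 2.19357 m.

h_p = 2.19 m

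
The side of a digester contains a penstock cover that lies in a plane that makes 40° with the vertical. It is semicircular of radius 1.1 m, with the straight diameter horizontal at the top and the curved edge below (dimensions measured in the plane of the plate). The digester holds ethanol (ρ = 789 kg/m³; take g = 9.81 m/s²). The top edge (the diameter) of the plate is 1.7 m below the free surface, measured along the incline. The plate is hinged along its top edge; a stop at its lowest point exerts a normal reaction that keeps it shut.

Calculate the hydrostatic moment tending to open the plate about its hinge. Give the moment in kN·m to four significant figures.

M ≈ 12.35 kN·m

γ = ρg = 789 × 9.81 / 1000 = 7.74009 kN/m³.
The plate makes 40° with the vertical, i.e. θ = 90° − 40° = 50° to the horizontal. Measuring y along the incline from the free-surface line, vertical depth h = y·sinθ with sinθ = 0.766044.
The centroid of a semicircle lies 4r/(3π) = 0.466854 m from the diameter, here below the top edge, so y_c = 1.7 + 0.466854 = 2.16685 m and h_c = 2.16685 × 0.766044 = 1.6599 m.
A = πr²/2 = π × 1.1²/2 = 1.90066 m².
Resultant F = γ·h_c·A = 7.74009 × 1.6599 × 1.90066 = 24.4193 kN.
I_c = (π/8 − 8/(9π))·r⁴ = 0.109757 × 1.1⁴ = 0.160695 m⁴.
Centre of pressure: y_p = y_c + I_c/(y_c·A) = 2.16685 + 0.160695/(2.16685 × 1.90066) = 2.16685 + 0.0390184 = 2.20587 m along the plane.
The resultant acts 0.466854 + 0.0390184 = 0.505872 m (along the plate) below the hinge at the top edge, so the moment about the hinge is M = F × 0.505872 = 24.4193 × 0.505872 = 12.353 kN·m.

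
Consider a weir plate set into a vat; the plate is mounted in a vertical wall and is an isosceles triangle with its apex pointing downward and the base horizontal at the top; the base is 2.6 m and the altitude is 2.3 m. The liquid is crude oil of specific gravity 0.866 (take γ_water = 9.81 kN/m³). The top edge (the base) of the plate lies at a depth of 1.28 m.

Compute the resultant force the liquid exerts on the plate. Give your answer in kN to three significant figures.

γ = 0.866 × 9.81 = 8.49546 kN/m³.
With the apex down, the centroid sits h/3 = 2.3/3 = 0.766667 m below the base (the top edge), so the centroid depth is h_c = 1.28 + 0.766667 = 2.04667 m.
A = ½ × 2.6 × 2.3 = 2.99 m².
Resultant F = γ·h_c·A = 8.49546 × 2.04667 × 2.99 = 51.9883 kN.

F ≈ 52.0 kN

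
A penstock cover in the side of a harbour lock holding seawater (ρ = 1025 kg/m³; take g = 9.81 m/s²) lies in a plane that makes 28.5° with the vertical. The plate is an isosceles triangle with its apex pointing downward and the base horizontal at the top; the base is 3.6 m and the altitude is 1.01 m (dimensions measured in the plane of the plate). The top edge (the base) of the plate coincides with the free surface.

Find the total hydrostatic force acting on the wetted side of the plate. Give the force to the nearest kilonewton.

γ = ρg = 1025 × 9.81 / 1000 = 10.05525 kN/m³.
The plate makes 28.5° with the vertical, i.e. θ = 90° − 28.5° = 61.5° to the horizontal. Measuring y along the incline from the free-surface line, vertical depth h = y·sinθ with sinθ = 0.878817.
With the apex down, the centroid sits h/3 = 1.01/3 = 0.336667 m below the base (the top edge), so y_c = 0.336667 m and h_c = 0.336667 × 0.878817 = 0.295869 m.
A = ½ × 3.6 × 1.01 = 1.818 m².
Resultant F = γ·h_c·A = 10.05525 × 0.295869 × 1.818 = 5.40862 kN.

F ≈ 5 kN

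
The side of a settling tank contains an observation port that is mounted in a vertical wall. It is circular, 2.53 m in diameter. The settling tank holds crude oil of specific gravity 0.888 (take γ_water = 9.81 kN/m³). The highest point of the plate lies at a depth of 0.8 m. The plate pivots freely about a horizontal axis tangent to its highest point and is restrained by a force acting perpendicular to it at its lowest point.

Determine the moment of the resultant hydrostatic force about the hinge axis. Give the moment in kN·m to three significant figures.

γ = 0.888 × 9.81 = 8.71128 kN/m³.
The centroid is at the centre, 1.265 m below the top of the plate, so the centroid depth is h_c = 0.8 + 1.265 = 2.065 m.
A = π(1.265)² = 5.02726 m².
Resultant F = γ·h_c·A = 8.71128 × 2.065 × 5.02726 = 90.4343 kN.
I_c = πr⁴/4 = π × 1.265⁴/4 = 2.01118 m⁴.
Centre of pressure: y_p = y_c + I_c/(y_c·A) = 2.065 + 2.01118/(2.065 × 5.02726) = 2.065 + 0.193731 = 2.25873 m along the plane.
The resultant acts 1.265 + 0.193731 = 1.45873 m (along the plate) below the hinge at the top edge, so the moment about the hinge is M = F × 1.45873 = 90.4343 × 1.45873 = 131.919 kN·m.

M ≈ 132 kN·m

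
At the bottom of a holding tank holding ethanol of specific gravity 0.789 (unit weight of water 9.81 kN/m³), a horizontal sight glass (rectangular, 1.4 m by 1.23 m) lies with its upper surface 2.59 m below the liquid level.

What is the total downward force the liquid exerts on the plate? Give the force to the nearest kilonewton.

γ = 0.789 × 9.81 = 7.74009 kN/m³.
The plate is horizontal, so pressure is uniform at p = γ·h = 7.74009 × 2.59 = 20.0468 kN/m².
A = 1.4 × 1.23 = 1.722 m².
F = p·A = 20.0468 × 1.722 = 34.5206 kN.

F ≈ 35 kN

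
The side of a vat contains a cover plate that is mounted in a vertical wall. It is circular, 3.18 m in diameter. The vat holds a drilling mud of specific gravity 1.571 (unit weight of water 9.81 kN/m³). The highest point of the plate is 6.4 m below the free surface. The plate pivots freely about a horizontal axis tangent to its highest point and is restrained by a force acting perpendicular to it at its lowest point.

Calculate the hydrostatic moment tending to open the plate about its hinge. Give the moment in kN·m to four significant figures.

M ≈ 1632 kN·m

γ = 1.571 × 9.81 = 15.41151 kN/m³.
The centroid is at the centre, 1.59 m below the top of the plate, so the centroid depth is h_c = 6.4 + 1.59 = 7.99 m.
A = π(1.59)² = 7.94226 m².
Resultant F = γ·h_c·A = 15.41151 × 7.99 × 7.94226 = 977.994 kN.
I_c = πr⁴/4 = π × 1.59⁴/4 = 5.01971 m⁴.
Centre of pressure: y_p = y_c + I_c/(y_c·A) = 7.99 + 5.01971/(7.99 × 7.94226) = 7.99 + 0.0791021 = 8.0691 m along the plane.
The resultant acts 1.59 + 0.0791021 = 1.6691 m (along the plate) below the hinge at the top edge, so the moment about the hinge is M = F × 1.6691 = 977.994 × 1.6691 = 1632.37 kN·m.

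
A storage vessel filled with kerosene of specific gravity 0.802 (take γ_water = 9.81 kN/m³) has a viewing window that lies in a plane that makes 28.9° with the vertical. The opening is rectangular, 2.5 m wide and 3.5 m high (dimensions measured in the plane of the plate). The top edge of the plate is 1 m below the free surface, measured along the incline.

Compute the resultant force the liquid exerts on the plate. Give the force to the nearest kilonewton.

γ = 0.802 × 9.81 = 7.86762 kN/m³.
The plate makes 28.9° with the vertical, i.e. θ = 90° − 28.9° = 61.1° to the horizontal. Measuring y along the incline from the free-surface line, vertical depth h = y·sinθ with sinθ = 0.875465.
The centroid lies 3.5/2 = 1.75 m below the top edge, so y_c = 1 + 1.75 = 2.75 m and h_c = 2.75 × 0.875465 = 2.40753 m.
A = 2.5 × 3.5 = 8.75 m².
Resultant F = γ·h_c·A = 7.86762 × 2.40753 × 8.75 = 165.738 kN.

F ≈ 166 kN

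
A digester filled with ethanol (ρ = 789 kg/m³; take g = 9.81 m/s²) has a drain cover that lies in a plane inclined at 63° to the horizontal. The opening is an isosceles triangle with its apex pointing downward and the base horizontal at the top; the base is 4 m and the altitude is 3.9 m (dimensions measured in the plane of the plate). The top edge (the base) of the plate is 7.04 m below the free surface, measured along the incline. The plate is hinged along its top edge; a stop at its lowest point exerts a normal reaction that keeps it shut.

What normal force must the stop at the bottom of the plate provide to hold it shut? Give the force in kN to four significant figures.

P ≈ 161.2 kN

γ = ρg = 789 × 9.81 / 1000 = 7.74009 kN/m³.
Let θ = 63° be the plate's angle to the horizontal; measure y along the incline from where the plane meets the free surface. Vertical depth h = y·sinθ with sinθ = 0.891007.
With the apex down, the centroid sits h/3 = 3.9/3 = 1.3 m below the base (the top edge), so y_c = 7.04 + 1.3 = 8.34 m and h_c = 8.34 × 0.891007 = 7.431 m.
A = ½ × 4 × 3.9 = 7.8 m².
Resultant F = γ·h_c·A = 7.74009 × 7.431 × 7.8 = 448.63 kN.
I_c = b·h³/36 = 4 × 3.9³/36 = 6.591 m⁴.
Centre of pressure: y_p = y_c + I_c/(y_c·A) = 8.34 + 6.591/(8.34 × 7.8) = 8.34 + 0.101319 = 8.44132 m along the plane.
The resultant acts 1.3 + 0.101319 = 1.40132 m (along the plate) below the hinge at the top edge, so the moment about the hinge is M = F × 1.40132 = 448.63 × 1.40132 = 628.674 kN·m.
A normal force at the bottom, 3.9 m from the hinge, must supply this moment: P = 628.674/3.9 = 161.198 kN.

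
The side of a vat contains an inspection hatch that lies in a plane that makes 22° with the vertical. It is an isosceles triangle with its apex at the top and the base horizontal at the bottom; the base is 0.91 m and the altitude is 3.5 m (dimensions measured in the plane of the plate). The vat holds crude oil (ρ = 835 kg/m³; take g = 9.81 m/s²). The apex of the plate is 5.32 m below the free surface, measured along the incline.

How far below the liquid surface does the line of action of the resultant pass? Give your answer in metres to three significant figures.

h_p = 7.18 m

γ = ρg = 835 × 9.81 / 1000 = 8.19135 kN/m³.
The plate makes 22° with the vertical, i.e. θ = 90° − 22° = 68° to the horizontal. Measuring y along the incline from the free-surface line, vertical depth h = y·sinθ with sinθ = 0.927184.
With the apex up, the centroid sits 2h/3 = 2 × 3.5/3 = 2.33333 m below the apex, so y_c = 5.32 + 2.33333 = 7.65333 m and h_c = 7.65333 × 0.927184 = 7.09605 m.
A = ½ × 0.91 × 3.5 = 1.5925 m².
Resultant F = γ·h_c·A = 8.19135 × 7.09605 × 1.5925 = 92.566 kN.
I_c = b·h³/36 = 0.91 × 3.5³/36 = 1.08378 m⁴.
Centre of pressure: y_p = y_c + I_c/(y_c·A) = 7.65333 + 1.08378/(7.65333 × 1.5925) = 7.65333 + 0.0889224 = 7.74225 m along the plane.
Vertically, h_p = y_p·sinθ = 7.74225 × 0.927184 = 7.17849 m.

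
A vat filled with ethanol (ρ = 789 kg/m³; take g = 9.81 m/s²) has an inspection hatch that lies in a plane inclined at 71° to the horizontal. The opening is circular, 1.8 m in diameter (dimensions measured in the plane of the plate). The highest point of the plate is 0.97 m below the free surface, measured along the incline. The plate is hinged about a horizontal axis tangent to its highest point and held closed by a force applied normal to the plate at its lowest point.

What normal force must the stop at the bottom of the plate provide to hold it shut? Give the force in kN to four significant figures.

P ≈ 19.51 kN

γ = ρg = 789 × 9.81 / 1000 = 7.74009 kN/m³.
Let θ = 71° be the plate's angle to the horizontal; measure y along the incline from where the plane meets the free surface. Vertical depth h = y·sinθ with sinθ = 0.945519.
The centroid is at the centre, 0.9 m below the top of the plate, so y_c = 0.97 + 0.9 = 1.87 m and h_c = 1.87 × 0.945519 = 1.76812 m.
A = π(0.9)² = 2.54469 m².
Resultant F = γ·h_c·A = 7.74009 × 1.76812 × 2.54469 = 34.8251 kN.
I_c = πr⁴/4 = π × 0.9⁴/4 = 0.5153 m⁴.
Centre of pressure: y_p = y_c + I_c/(y_c·A) = 1.87 + 0.5153/(1.87 × 2.54469) = 1.87 + 0.108289 = 1.97829 m along the plane.
The resultant acts 0.9 + 0.108289 = 1.00829 m (along the plate) below the hinge at the top edge, so the moment about the hinge is M = F × 1.00829 = 34.8251 × 1.00829 = 35.1138 kN·m.
A normal force at the bottom, 1.8 m from the hinge, must supply this moment: P = 35.1138/1.8 = 19.5077 kN.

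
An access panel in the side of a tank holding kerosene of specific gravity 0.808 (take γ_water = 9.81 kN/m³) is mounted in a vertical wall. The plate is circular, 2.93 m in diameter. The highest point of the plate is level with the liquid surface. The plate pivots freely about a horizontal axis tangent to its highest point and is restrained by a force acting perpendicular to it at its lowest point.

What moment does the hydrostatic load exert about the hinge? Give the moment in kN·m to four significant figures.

M ≈ 143.4 kN·m

γ = 0.808 × 9.81 = 7.92648 kN/m³.
The centroid is at the centre, 1.465 m below the top of the plate, so the centroid depth is h_c = 1.465 m.
A = π(1.465)² = 6.74256 m².
Resultant F = γ·h_c·A = 7.92648 × 1.465 × 6.74256 = 78.2966 kN.
I_c = πr⁴/4 = π × 1.465⁴/4 = 3.61777 m⁴.
Centre of pressure: y_p = y_c + I_c/(y_c·A) = 1.465 + 3.61777/(1.465 × 6.74256) = 1.465 + 0.366251 = 1.83125 m along the plane.
The resultant acts 1.465 + 0.366251 = 1.83125 m (along the plate) below the hinge at the top edge, so the moment about the hinge is M = F × 1.83125 = 78.2966 × 1.83125 = 143.381 kN·m.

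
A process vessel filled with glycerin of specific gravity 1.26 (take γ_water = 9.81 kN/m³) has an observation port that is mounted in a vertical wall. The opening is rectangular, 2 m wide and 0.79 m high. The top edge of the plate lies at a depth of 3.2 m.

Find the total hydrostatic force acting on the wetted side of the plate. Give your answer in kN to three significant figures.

γ = 1.26 × 9.81 = 12.3606 kN/m³.
The centroid lies 0.79/2 = 0.395 m below the top edge, so the centroid depth is h_c = 3.2 + 0.395 = 3.595 m.
A = 2 × 0.79 = 1.58 m².
Resultant F = γ·h_c·A = 12.3606 × 3.595 × 1.58 = 70.2094 kN.

F ≈ 70.2 kN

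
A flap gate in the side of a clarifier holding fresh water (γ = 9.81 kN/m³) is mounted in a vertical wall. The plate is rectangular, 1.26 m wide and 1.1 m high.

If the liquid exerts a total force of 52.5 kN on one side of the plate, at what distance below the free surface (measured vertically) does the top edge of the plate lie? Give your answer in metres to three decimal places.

γ = 9.81 kN/m³.
A = 1.26 × 1.1 = 1.386 m².
From F = γ·h_c·A, the centroid depth is h_c = 52.5/(9.81 × 1.386) = 3.86124 m.
The centroid lies 1.1/2 = 0.55 m below the top edge, so the top edge sits at h_top = 3.86124 − 0.55 = 3.31124 m below the surface.

d_top ≈ 3.311 m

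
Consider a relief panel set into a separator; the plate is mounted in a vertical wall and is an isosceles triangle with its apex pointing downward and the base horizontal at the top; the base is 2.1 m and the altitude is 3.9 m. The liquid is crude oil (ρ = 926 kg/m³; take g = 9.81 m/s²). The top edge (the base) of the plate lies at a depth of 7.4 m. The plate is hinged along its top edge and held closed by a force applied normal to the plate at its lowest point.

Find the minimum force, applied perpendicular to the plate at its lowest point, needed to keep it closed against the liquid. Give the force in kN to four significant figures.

P ≈ 115.9 kN

γ = ρg = 926 × 9.81 / 1000 = 9.08406 kN/m³.
With the apex down, the centroid sits h/3 = 3.9/3 = 1.3 m below the base (the top edge), so the centroid depth is h_c = 7.4 + 1.3 = 8.7 m.
A = ½ × 2.1 × 3.9 = 4.095 m².
Resultant F = γ·h_c·A = 9.08406 × 8.7 × 4.095 = 323.633 kN.
I_c = b·h³/36 = 2.1 × 3.9³/36 = 3.46027 m⁴.
Centre of pressure: y_p = y_c + I_c/(y_c·A) = 8.7 + 3.46027/(8.7 × 4.095) = 8.7 + 0.0971263 = 8.79713 m along the plane.
The resultant acts 1.3 + 0.0971263 = 1.39713 m (along the plate) below the hinge at the top edge, so the moment about the hinge is M = F × 1.39713 = 323.633 × 1.39713 = 452.157 kN·m.
A normal force at the bottom, 3.9 m from the hinge, must supply this moment: P = 452.157/3.9 = 115.938 kN.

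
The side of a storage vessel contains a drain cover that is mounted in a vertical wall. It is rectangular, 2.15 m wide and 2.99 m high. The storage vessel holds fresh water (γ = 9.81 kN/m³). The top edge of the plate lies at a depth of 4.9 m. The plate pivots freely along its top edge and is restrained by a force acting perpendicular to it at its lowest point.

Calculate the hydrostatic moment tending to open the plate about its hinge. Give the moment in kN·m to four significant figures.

γ = 9.81 kN/m³.
The centroid lies 2.99/2 = 1.495 m below the top edge, so the centroid depth is h_c = 4.9 + 1.495 = 6.395 m.
A = 2.15 × 2.99 = 6.4285 m².
Resultant F = γ·h_c·A = 9.81 × 6.395 × 6.4285 = 403.292 kN.
I_c = b·h³/12 = 2.15 × 2.99³/12 = 4.78929 m⁴.
Centre of pressure: y_p = y_c + I_c/(y_c·A) = 6.395 + 4.78929/(6.395 × 6.4285) = 6.395 + 0.116499 = 6.5115 m along the plane.
The resultant acts 1.495 + 0.116499 = 1.6115 m (along the plate) below the hinge at the top edge, so the moment about the hinge is M = F × 1.6115 = 403.292 × 1.6115 = 649.905 kN·m.

M ≈ 649.9 kN·m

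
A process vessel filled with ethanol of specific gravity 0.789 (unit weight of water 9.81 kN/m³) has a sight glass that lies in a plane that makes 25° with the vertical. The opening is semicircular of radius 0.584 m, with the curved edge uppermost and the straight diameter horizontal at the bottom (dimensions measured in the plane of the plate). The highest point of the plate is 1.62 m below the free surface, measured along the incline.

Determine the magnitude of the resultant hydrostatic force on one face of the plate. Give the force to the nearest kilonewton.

F ≈ 7 kN

γ = 0.789 × 9.81 = 7.74009 kN/m³.
The plate makes 25° with the vertical, i.e. θ = 90° − 25° = 65° to the horizontal. Measuring y along the incline from the free-surface line, vertical depth h = y·sinθ with sinθ = 0.906308.
The centroid lies 4r/(3π) = 0.247857 m above the diameter, so r − 4r/(3π) = 0.584 − 0.247857 = 0.336143 m below the topmost point, so y_c = 1.62 + 0.336143 = 1.95614 m and h_c = 1.95614 × 0.906308 = 1.77287 m.
A = πr²/2 = π × 0.584²/2 = 0.53573 m².
Resultant F = γ·h_c·A = 7.74009 × 1.77287 × 0.53573 = 7.35138 kN.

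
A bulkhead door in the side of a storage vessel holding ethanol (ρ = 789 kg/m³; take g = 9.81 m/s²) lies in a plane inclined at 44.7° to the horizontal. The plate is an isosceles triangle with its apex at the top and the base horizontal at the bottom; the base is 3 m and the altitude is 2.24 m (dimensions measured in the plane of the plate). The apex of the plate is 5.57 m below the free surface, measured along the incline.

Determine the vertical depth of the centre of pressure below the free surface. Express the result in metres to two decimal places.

h_p = 5.00 m

γ = ρg = 789 × 9.81 / 1000 = 7.74009 kN/m³.
Let θ = 44.7° be the plate's angle to the horizontal; measure y along the incline from where the plane meets the free surface. Vertical depth h = y·sinθ with sinθ = 0.703395.
With the apex up, the centroid sits 2h/3 = 2 × 2.24/3 = 1.49333 m below the apex, so y_c = 5.57 + 1.49333 = 7.06333 m and h_c = 7.06333 × 0.703395 = 4.96831 m.
A = ½ × 3 × 2.24 = 3.36 m².
Resultant F = γ·h_c·A = 7.74009 × 4.96831 × 3.36 = 129.209 kN.
I_c = b·h³/36 = 3 × 2.24³/36 = 0.936619 m⁴.
Centre of pressure: y_p = y_c + I_c/(y_c·A) = 7.06333 + 0.936619/(7.06333 × 3.36) = 7.06333 + 0.0394652 = 7.1028 m along the plane.
Vertically, h_p = y_p·sinθ = 7.1028 × 0.703395 = 4.99607 m.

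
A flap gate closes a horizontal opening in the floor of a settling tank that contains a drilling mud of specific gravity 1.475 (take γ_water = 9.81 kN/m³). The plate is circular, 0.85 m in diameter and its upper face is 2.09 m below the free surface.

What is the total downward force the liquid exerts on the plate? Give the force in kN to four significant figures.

F ≈ 17.16 kN

γ = 1.475 × 9.81 = 14.46975 kN/m³.
The plate is horizontal, so pressure is uniform at p = γ·h = 14.46975 × 2.09 = 30.2418 kN/m².
A = π(0.425)² = 0.56745 m².
F = p·A = 30.2418 × 0.56745 = 17.1607 kN.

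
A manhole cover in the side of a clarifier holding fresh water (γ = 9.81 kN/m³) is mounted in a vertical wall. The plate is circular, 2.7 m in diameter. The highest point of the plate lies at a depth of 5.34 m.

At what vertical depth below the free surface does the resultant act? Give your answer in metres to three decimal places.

γ = 9.81 kN/m³.
The centroid is at the centre, 1.35 m below the top of the plate, so the centroid depth is h_c = 5.34 + 1.35 = 6.69 m.
A = π(1.35)² = 5.72555 m².
Resultant F = γ·h_c·A = 9.81 × 6.69 × 5.72555 = 375.762 kN.
I_c = πr⁴/4 = π × 1.35⁴/4 = 2.6087 m⁴.
Centre of pressure: y_p = y_c + I_c/(y_c·A) = 6.69 + 2.6087/(6.69 × 5.72555) = 6.69 + 0.0681053 = 6.75811 m along the plane.

h_p = 6.758 m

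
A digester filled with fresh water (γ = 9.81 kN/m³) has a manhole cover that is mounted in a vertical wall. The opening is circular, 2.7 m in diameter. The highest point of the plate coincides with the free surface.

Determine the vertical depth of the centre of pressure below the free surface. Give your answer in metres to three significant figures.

γ = 9.81 kN/m³.
The centroid is at the centre, 1.35 m below the top of the plate, so the centroid depth is h_c = 1.35 m.
A = π(1.35)² = 5.72555 m².
Resultant F = γ·h_c·A = 9.81 × 1.35 × 5.72555 = 75.8263 kN.
I_c = πr⁴/4 = π × 1.35⁴/4 = 2.6087 m⁴.
Centre of pressure: y_p = y_c + I_c/(y_c·A) = 1.35 + 2.6087/(1.35 × 5.72555) = 1.35 + 0.3375 = 1.6875 m along the plane.

h_p = 1.69 m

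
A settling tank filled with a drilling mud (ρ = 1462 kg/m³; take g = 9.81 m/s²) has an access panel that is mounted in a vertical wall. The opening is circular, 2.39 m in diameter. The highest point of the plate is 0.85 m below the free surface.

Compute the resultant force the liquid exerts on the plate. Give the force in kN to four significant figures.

F ≈ 131.6 kN

γ = ρg = 1462 × 9.81 / 1000 = 14.34222 kN/m³.
The centroid is at the centre, 1.195 m below the top of the plate, so the centroid depth is h_c = 0.85 + 1.195 = 2.045 m.
A = π(1.195)² = 4.48627 m².
Resultant F = γ·h_c·A = 14.34222 × 2.045 × 4.48627 = 131.582 kN.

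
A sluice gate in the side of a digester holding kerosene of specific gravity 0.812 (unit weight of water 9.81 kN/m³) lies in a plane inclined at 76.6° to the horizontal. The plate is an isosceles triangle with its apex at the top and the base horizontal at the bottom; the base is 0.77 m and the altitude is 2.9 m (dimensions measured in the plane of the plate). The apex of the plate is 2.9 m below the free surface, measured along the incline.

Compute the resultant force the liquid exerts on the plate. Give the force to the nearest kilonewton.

F ≈ 42 kN

γ = 0.812 × 9.81 = 7.96572 kN/m³.
Let θ = 76.6° be the plate's angle to the horizontal; measure y along the incline from where the plane meets the free surface. Vertical depth h = y·sinθ with sinθ = 0.972776.
With the apex up, the centroid sits 2h/3 = 2 × 2.9/3 = 1.93333 m below the apex, so y_c = 2.9 + 1.93333 = 4.83333 m and h_c = 4.83333 × 0.972776 = 4.70175 m.
A = ½ × 0.77 × 2.9 = 1.1165 m².
Resultant F = γ·h_c·A = 7.96572 × 4.70175 × 1.1165 = 41.8161 kN.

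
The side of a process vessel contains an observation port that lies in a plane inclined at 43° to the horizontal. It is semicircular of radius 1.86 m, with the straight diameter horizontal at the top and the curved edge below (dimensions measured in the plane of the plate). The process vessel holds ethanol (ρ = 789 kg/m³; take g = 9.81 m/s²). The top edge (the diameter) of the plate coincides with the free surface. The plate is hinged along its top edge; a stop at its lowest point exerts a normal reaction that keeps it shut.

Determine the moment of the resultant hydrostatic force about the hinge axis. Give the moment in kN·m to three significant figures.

M ≈ 24.8 kN·m

γ = ρg = 789 × 9.81 / 1000 = 7.74009 kN/m³.
Let θ = 43° be the plate's angle to the horizontal; measure y along the incline from where the plane meets the free surface. Vertical depth h = y·sinθ with sinθ = 0.681998.
The centroid of a semicircle lies 4r/(3π) = 0.789409 m from the diameter, here below the top edge, so y_c = 0.789409 m and h_c = 0.789409 × 0.681998 = 0.538375 m.
A = πr²/2 = π × 1.86²/2 = 5.43433 m².
Resultant F = γ·h_c·A = 7.74009 × 0.538375 × 5.43433 = 22.6452 kN.
I_c = (π/8 − 8/(9π))·r⁴ = 0.109757 × 1.86⁴ = 1.31366 m⁴.
Centre of pressure: y_p = y_c + I_c/(y_c·A) = 0.789409 + 1.31366/(0.789409 × 5.43433) = 0.789409 + 0.306221 = 1.09563 m along the plane.
The resultant acts 0.789409 + 0.306221 = 1.09563 m (along the plate) below the hinge at the top edge, so the moment about the hinge is M = F × 1.09563 = 22.6452 × 1.09563 = 24.8108 kN·m.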